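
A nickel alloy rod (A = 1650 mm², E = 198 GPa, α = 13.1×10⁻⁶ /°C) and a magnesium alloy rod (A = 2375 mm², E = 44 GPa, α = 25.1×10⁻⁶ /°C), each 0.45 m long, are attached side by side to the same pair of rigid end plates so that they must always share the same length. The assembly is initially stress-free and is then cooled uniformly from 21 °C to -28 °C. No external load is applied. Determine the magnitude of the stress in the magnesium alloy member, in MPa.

The magnesium alloy has the larger α, so on cooling it would change length more than the nickel alloy if both were free. The rigid plates force a common final length, so the magnesium alloy is put into tension and the nickel alloy into compression, with equal and opposite forces P (no external load).
Equating the net (thermal + elastic) strains gives |α₁ − α₂|·ΔT = P·[1/(A₁E₁) + 1/(A₂E₂)].
|α₁ − α₂|·ΔT = 12×10⁻⁶ × 49 = 0.000588.
1/(A₁E₁) + 1/(A₂E₂) = 1/(1650×198×10³) + 1/(2375×44×10³) = 1.263×10⁻⁸ N⁻¹.
So P = 0.000588 / 1.263×10⁻⁸ = 46.55 kN.
σ_{magnesium alloy} = P/A₂ = 46550/2375 = 19.6 MPa, tensile.

σ ≈ 19.6 MPa (tensile)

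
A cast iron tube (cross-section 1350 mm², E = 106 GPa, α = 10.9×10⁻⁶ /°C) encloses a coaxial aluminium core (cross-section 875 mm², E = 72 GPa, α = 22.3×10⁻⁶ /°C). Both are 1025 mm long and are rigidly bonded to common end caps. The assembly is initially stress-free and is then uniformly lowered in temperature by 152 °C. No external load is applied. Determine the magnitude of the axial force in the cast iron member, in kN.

The aluminium has the larger α, so on cooling it would change length more than the cast iron if both were free. The rigid plates force a common final length, so the aluminium is put into tension and the cast iron into compression, with equal and opposite forces P (no external load).
Setting the final lengths equal and cancelling L: (α₁ − α₂)ΔT = P/(A₁E₁) + P/(A₂E₂).
|α₁ − α₂|·ΔT = 11.4×10⁻⁶ × 152 = 0.001733.
1/(A₁E₁) + 1/(A₂E₂) = 1/(1350×106×10³) + 1/(875×72×10³) = 2.286×10⁻⁸ N⁻¹.
So P = 0.001733 / 2.286×10⁻⁸ = 75.8 kN.

P ≈ 75.8 kN (compressive in the cast iron)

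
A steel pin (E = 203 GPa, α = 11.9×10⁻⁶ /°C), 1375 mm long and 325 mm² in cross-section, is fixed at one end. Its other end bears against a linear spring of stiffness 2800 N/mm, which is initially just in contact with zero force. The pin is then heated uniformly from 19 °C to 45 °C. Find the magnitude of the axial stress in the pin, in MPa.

The unrestrained thermal change is αΔT L = 11.9×10⁻⁶ × 26 × 1375 = 0.4254 mm.
Let P be the compressive force at the spring. The pin shortens elastically by PL/(AE) and the spring compresses by P/k; together these equal δ_free.
So P = δ_free / [L/(AE) + 1/k] = 0.4254 / [ 1375/(325×203×10³) + 1/(2800) ].
P = 0.4254 / 0.000378 = 1126 N.
σ = P/A = 1126/325 = 3.463 MPa.

σ ≈ 3.46 MPa (compressive)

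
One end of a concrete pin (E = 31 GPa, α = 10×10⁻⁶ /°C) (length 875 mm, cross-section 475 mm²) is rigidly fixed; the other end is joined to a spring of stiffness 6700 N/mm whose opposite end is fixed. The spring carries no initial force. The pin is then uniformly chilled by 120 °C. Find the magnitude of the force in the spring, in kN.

Free thermal contraction: δ_free = αΔT L = 10×10⁻⁶ × 120 × 875 = 1.05 mm.
Let P be the tensile force in the spring. The pin extends elastically by PL/(AE) and the spring stretches by P/k; together these equal δ_free.
So P = δ_free / [L/(AE) + 1/k] = 1.05 / [ 875/(475×31×10³) + 1/(6700) ].
P = 1.05 / 0.0002087 = 5032 N.

P ≈ 5.03 kN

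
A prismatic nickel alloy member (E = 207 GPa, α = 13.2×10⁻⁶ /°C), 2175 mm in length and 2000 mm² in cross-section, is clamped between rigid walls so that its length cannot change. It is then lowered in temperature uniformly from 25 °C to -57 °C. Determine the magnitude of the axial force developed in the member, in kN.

P ≈ 448 kN (tensile)

Full restraint means ε = 0, so the stress is σ = EαΔT = 207×10³ × 13.2×10⁻⁶ × 82 = 224.1 MPa.
Axial force P = σA = 224.1 × 2000 = 448100 N = 448.1 kN, tensile.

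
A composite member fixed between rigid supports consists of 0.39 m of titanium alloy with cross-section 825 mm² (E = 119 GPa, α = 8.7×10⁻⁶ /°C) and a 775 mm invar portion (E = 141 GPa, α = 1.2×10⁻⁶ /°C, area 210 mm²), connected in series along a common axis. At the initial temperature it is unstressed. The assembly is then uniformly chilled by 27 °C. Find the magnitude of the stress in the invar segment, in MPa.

σ ≈ 18.4 MPa (tensile)

Free thermal contraction of the whole bar: Σ αᵢΔT Lᵢ = 8.7×10⁻⁶×27×390 + 1.2×10⁻⁶×27×775 = 0.1167 mm.
The rigid supports impose zero overall length change; the single axial force P common to all segments must satisfy P Σ Lᵢ/(AᵢEᵢ) = δ_free.
The series flexibility is Σ Lᵢ/(AᵢEᵢ) = 390/(825×119×10³) + 775/(210×141×10³) = 3.015×10⁻⁵ mm/N.
So P = 0.1167 / 3.015×10⁻⁵ = 3.872 kN, tensile.
σ_{invar} = P / A = 3872 / 210 = 18.44 MPa.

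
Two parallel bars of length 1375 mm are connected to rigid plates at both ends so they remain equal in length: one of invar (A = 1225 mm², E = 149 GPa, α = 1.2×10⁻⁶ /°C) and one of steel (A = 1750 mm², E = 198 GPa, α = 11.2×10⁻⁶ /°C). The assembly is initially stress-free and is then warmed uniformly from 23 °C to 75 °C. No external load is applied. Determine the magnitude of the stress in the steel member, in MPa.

Equilibrium of a rigid end plate with no external load gives equal and opposite internal forces ±P in the two members. Since α_{steel} > α_{invar}, heating drives the steel into compression and the invar into tension.
Setting the final lengths equal and cancelling L: (α₁ − α₂)ΔT = P/(A₁E₁) + P/(A₂E₂).
|α₁ − α₂|·ΔT = 10×10⁻⁶ × 52 = 0.00052.
1/(A₁E₁) + 1/(A₂E₂) = 1/(1225×149×10³) + 1/(1750×198×10³) = 8.365×10⁻⁹ N⁻¹.
So P = 0.00052 / 8.365×10⁻⁹ = 62.17 kN.
σ_{steel} = P/A₂ = 62170/1750 = 35.52 MPa, compressive.

σ ≈ 35.5 MPa (compressive)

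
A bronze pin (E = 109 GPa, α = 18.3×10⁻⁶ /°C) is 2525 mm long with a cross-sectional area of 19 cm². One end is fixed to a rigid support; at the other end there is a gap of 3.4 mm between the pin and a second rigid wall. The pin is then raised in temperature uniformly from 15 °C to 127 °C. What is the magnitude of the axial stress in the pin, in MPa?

If the wall were absent the pin would grow by αΔT L = 18.3×10⁻⁶ × 112 × 2525 = 5.175 mm.
This exceeds the 3.4 mm gap, so the wall pushes back. The portion of expansion that must be recovered elastically is δ_free − gap = 5.175 − 3.4 = 1.775 mm.
Compatibility: PL/(AE) = 1.775 mm, so σ = P/A = E × (1.775/2525) = 76.63 MPa.

σ ≈ 76.6 MPa (compressive)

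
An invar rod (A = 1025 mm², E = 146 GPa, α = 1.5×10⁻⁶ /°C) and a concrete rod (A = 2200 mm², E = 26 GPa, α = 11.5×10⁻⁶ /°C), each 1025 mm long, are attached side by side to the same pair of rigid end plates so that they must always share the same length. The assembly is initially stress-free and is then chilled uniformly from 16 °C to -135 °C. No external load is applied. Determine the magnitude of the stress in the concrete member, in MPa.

σ ≈ 28.4 MPa (tensile)

The concrete has the larger α, so on cooling it would change length more than the invar if both were free. The rigid plates force a common final length, so the concrete is put into tension and the invar into compression, with equal and opposite forces P (no external load).
Equating the net (thermal + elastic) strains gives |α₁ − α₂|·ΔT = P·[1/(A₁E₁) + 1/(A₂E₂)].
|α₁ − α₂|·ΔT = 10×10⁻⁶ × 151 = 0.00151.
1/(A₁E₁) + 1/(A₂E₂) = 1/(1025×146×10³) + 1/(2200×26×10³) = 2.416×10⁻⁸ N⁻¹.
So P = 0.00151 / 2.416×10⁻⁸ = 62.49 kN.
σ_{concrete} = P/A₂ = 62490/2200 = 28.4 MPa, tensile.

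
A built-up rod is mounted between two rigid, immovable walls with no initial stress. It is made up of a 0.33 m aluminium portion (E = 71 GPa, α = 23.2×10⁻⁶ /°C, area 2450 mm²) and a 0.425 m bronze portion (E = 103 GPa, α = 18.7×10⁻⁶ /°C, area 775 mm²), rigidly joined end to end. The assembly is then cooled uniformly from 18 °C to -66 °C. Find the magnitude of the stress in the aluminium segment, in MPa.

If the supports were absent, the total length change would be Σ αᵢΔT Lᵢ = 23.2×10⁻⁶×84×330 + 18.7×10⁻⁶×84×425 = 1.311 mm.
The rigid supports impose zero overall length change; the single axial force P common to all segments must satisfy P Σ Lᵢ/(AᵢEᵢ) = δ_free.
The series flexibility is Σ Lᵢ/(AᵢEᵢ) = 330/(2450×71×10³) + 425/(775×103×10³) = 7.221×10⁻⁶ mm/N.
P = 1.311 / 7.221×10⁻⁶ = 181500 N = 181.5 kN, tensile.
σ_{aluminium} = P / A = 181500 / 2450 = 74.08 MPa.

σ ≈ 74.1 MPa (tensile)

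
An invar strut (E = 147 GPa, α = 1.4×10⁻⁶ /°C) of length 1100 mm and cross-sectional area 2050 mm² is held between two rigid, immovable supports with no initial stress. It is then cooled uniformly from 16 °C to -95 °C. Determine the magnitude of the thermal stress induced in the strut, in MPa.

The supports are rigid, so the total axial strain is zero. The restrained thermal strain is ε = αΔT = 1.4×10⁻⁶ × 111 = 155.4×10⁻⁶.
Hence σ = E·αΔT = 147×10³ × 155.4×10⁻⁶ = 22.84 MPa, tensile.

σ ≈ 22.8 MPa (tensile)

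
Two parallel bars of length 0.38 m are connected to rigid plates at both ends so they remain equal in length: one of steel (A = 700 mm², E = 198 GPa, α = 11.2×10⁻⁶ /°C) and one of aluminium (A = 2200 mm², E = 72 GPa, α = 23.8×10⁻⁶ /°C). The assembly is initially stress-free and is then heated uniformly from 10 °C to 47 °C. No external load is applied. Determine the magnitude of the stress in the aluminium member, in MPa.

The aluminium has the larger α, so on heating it would change length more than the steel if both were free. The rigid plates force a common final length, so the aluminium is put into compression and the steel into tension, with equal and opposite forces P (no external load).
Setting the final lengths equal and cancelling L: (α₁ − α₂)ΔT = P/(A₁E₁) + P/(A₂E₂).
|α₁ − α₂|·ΔT = 12.6×10⁻⁶ × 37 = 0.0004662.
1/(A₁E₁) + 1/(A₂E₂) = 1/(700×198×10³) + 1/(2200×72×10³) = 1.353×10⁻⁸ N⁻¹.
So P = 0.0004662 / 1.353×10⁻⁸ = 34.46 kN.
σ_{aluminium} = P/A₂ = 34460/2200 = 15.66 MPa, compressive.

σ ≈ 15.7 MPa (compressive)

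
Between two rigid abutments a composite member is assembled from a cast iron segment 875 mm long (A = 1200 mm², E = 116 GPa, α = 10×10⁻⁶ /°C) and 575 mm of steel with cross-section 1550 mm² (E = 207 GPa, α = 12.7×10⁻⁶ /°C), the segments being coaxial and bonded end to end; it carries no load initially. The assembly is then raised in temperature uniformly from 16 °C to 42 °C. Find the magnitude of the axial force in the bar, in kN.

P ≈ 51.7 kN (compressive)

Free thermal expansion of the whole bar: Σ αᵢΔT Lᵢ = 10×10⁻⁶×26×875 + 12.7×10⁻⁶×26×575 = 0.4174 mm.
The rigid supports impose zero overall length change; the single axial force P common to all segments must satisfy P Σ Lᵢ/(AᵢEᵢ) = δ_free.
The series flexibility is Σ Lᵢ/(AᵢEᵢ) = 875/(1200×116×10³) + 575/(1550×207×10³) = 8.078×10⁻⁶ mm/N.
P = 0.4174 / 8.078×10⁻⁶ = 51670 N = 51.67 kN, compressive.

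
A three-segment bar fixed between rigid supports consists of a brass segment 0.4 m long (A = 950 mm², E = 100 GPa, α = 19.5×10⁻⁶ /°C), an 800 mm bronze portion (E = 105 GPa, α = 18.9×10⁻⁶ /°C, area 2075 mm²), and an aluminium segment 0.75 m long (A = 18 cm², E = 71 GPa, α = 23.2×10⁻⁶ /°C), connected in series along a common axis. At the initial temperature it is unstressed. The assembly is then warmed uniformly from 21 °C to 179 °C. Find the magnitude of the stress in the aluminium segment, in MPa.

With the walls removed the bar would change length by δ_free = Σ αᵢΔT Lᵢ = 19.5×10⁻⁶×158×400 + 18.9×10⁻⁶×158×800 + 23.2×10⁻⁶×158×750 = 6.371 mm.
Since the ends are fixed, an axial force P builds up, equal in every segment, with P · Σ Lᵢ/(AᵢEᵢ) = δ_free.
The series flexibility is Σ Lᵢ/(AᵢEᵢ) = 400/(950×100×10³) + 800/(2075×105×10³) + 750/(1800×71×10³) = 1.375×10⁻⁵ mm/N.
Hence P = δ_free / Σ(L/AE) = 6.371/1.375×10⁻⁵ = 463.3 kN (compressive).
σ_{aluminium} = P / A = 463300 / 1800 = 257.4 MPa.

σ ≈ 257 MPa (compressive)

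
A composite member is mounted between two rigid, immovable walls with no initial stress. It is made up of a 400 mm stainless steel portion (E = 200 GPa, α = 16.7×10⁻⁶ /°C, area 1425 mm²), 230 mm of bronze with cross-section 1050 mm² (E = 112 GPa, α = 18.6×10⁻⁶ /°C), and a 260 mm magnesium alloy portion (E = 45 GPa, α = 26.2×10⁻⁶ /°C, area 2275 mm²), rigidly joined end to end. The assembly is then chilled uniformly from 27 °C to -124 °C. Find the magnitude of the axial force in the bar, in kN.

P ≈ 455 kN (tensile)

Free thermal contraction of the whole bar: Σ αᵢΔT Lᵢ = 16.7×10⁻⁶×151×400 + 18.6×10⁻⁶×151×230 + 26.2×10⁻⁶×151×260 = 2.683 mm.
The rigid supports impose zero overall length change; the single axial force P common to all segments must satisfy P Σ Lᵢ/(AᵢEᵢ) = δ_free.
Σ Lᵢ/(AᵢEᵢ) = 400/(1425×200×10³) + 230/(1050×112×10³) + 260/(2275×45×10³) = 5.899×10⁻⁶ mm/N.
So P = 2.683 / 5.899×10⁻⁶ = 454.9 kN, tensile.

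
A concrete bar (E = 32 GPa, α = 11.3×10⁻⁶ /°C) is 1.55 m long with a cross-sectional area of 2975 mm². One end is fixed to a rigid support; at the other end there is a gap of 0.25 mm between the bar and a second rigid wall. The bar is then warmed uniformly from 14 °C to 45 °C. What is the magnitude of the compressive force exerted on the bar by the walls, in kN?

Free thermal elongation = αΔT L = 11.3×10⁻⁶ × 31 × 1550 = 0.543 mm.
The gap closes (δ_free > 0.25 mm) and the wall then resists a further 0.543 − 0.25 = 0.293 mm of expansion.
That suppressed elongation corresponds to σ = E·Δ/L = 32×10³ × 0.293/1550 = 6.048 MPa.
Force on the wall = σA = 6.048 × 2975 mm² = 17.99 kN.

P ≈ 18 kN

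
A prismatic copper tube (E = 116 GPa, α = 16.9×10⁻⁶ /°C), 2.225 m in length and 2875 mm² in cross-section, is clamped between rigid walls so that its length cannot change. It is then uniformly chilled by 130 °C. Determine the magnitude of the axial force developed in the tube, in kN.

The ends cannot move, so σ = EαΔT = 116×10³ × 16.9×10⁻⁶ × 130 = 254.9 MPa.
Then P = σA = 254.9 × 2875 mm² = 732.7 kN, tensile.

P ≈ 733 kN (tensile)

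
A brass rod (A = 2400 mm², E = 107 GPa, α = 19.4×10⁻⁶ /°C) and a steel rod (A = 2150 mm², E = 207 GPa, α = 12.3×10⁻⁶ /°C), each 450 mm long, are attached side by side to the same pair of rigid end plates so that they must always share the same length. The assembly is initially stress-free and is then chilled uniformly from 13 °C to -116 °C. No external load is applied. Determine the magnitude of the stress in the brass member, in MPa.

The brass has the larger α, so on cooling it would change length more than the steel if both were free. The rigid plates force a common final length, so the brass is put into tension and the steel into compression, with equal and opposite forces P (no external load).
Setting the final lengths equal and cancelling L: (α₁ − α₂)ΔT = P/(A₁E₁) + P/(A₂E₂).
|α₁ − α₂|·ΔT = 7.1×10⁻⁶ × 129 = 0.0009159.
1/(A₁E₁) + 1/(A₂E₂) = 1/(2400×107×10³) + 1/(2150×207×10³) = 6.141×10⁻⁹ N⁻¹.
P = 0.0009159 / 6.141×10⁻⁹ = 149100 N = 149.1 kN.
σ_{brass} = P/A₁ = 149100/2400 = 62.14 MPa, tensile.

σ ≈ 62.1 MPa (tensile)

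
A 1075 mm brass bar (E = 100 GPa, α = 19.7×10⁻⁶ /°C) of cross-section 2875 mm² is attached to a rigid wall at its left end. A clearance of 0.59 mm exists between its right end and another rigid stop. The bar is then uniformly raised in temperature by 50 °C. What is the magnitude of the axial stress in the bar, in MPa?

σ ≈ 43.6 MPa (compressive)

Free thermal elongation = αΔT L = 19.7×10⁻⁶ × 50 × 1075 = 1.059 mm.
After closing the 0.59 mm clearance, 1.059 − 0.59 = 0.4689 mm of expansion remains to be suppressed by the wall.
So σ = E(δ_free − g)/L = 100×10³ × 0.4689/1075 = 43.62 MPa.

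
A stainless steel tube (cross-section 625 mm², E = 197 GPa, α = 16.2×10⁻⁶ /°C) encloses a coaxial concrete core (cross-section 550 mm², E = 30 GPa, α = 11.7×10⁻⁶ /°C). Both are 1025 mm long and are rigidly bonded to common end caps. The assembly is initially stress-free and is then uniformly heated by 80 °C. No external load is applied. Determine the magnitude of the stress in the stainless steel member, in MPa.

Both members must finish at the same length. With the larger α, the stainless steel tends to over-expand; the plates restrain it, putting the stainless steel in compression and the concrete in tension. With no external load the two internal forces are equal and opposite, magnitude P.
Setting the final lengths equal and cancelling L: (α₁ − α₂)ΔT = P/(A₁E₁) + P/(A₂E₂).
|α₁ − α₂|·ΔT = 4.5×10⁻⁶ × 80 = 0.00036.
1/(A₁E₁) + 1/(A₂E₂) = 1/(625×197×10³) + 1/(550×30×10³) = 6.873×10⁻⁸ N⁻¹.
So P = 0.00036 / 6.873×10⁻⁸ = 5.238 kN.
σ_{stainless steel} = P/A₁ = 5238/625 = 8.381 MPa, compressive.

σ ≈ 8.38 MPa (compressive)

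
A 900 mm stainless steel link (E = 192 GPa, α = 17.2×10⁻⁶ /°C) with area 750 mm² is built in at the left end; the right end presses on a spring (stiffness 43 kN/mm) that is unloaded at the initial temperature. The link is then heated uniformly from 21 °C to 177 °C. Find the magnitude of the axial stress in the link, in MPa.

If the spring were absent the link would lengthen by αΔT L = 17.2×10⁻⁶ × 156 × 900 = 2.415 mm.
With a force P in the spring, the elastic change of the link is PL/(AE) and that of the spring is P/k; compatibility requires their sum to equal δ_free.
So P = δ_free / [L/(AE) + 1/k] = 2.415 / [ 900/(750×192×10³) + 1/(43×10³) ].
P = 2.415 / 2.951×10⁻⁵ = 81840 N.
σ = P/A = 81840/750 = 109.1 MPa.

σ ≈ 109 MPa (compressive)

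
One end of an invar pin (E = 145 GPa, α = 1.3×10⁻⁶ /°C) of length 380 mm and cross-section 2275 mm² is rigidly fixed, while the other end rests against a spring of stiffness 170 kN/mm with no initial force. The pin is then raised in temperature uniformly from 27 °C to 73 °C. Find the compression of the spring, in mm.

The unrestrained thermal change is αΔT L = 1.3×10⁻⁶ × 46 × 380 = 0.02272 mm.
With a force P in the spring, the elastic change of the pin is PL/(AE) and that of the spring is P/k; compatibility requires their sum to equal δ_free.
P [ L/(AE) + 1/k ] = δ_free → P [ 380/(2275×145×10³) + 1/(170×10³) ] = 0.02272.
P = 0.02272 / 7.034×10⁻⁶ = 3230 N.
Spring compression = P/k = 3230/(170×10³) = 0.019 mm.

δ ≈ 0.019 mm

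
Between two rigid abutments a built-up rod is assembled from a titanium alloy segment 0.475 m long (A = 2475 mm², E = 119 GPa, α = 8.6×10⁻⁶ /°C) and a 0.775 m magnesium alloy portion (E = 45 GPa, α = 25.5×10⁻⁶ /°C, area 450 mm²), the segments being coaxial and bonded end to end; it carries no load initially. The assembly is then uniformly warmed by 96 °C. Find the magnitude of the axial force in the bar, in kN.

Free thermal expansion of the whole bar: Σ αᵢΔT Lᵢ = 8.6×10⁻⁶×96×475 + 25.5×10⁻⁶×96×775 = 2.289 mm.
Since the ends are fixed, an axial force P builds up, equal in every segment, with P · Σ Lᵢ/(AᵢEᵢ) = δ_free.
The series flexibility is Σ Lᵢ/(AᵢEᵢ) = 475/(2475×119×10³) + 775/(450×45×10³) = 3.988×10⁻⁵ mm/N.
So P = 2.289 / 3.988×10⁻⁵ = 57.4 kN, compressive.

P ≈ 57.4 kN (compressive)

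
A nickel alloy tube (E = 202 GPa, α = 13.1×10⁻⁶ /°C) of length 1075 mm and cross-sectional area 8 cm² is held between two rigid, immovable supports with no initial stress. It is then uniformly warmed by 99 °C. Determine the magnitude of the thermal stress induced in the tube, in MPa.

With length fixed, the mechanical strain must cancel the thermal strain αΔT = 13.1×10⁻⁶ × 99 = 1296.9×10⁻⁶.
Hence σ = E·αΔT = 202×10³ × 1296.9×10⁻⁶ = 262 MPa, compressive.

σ ≈ 262 MPa (compressive)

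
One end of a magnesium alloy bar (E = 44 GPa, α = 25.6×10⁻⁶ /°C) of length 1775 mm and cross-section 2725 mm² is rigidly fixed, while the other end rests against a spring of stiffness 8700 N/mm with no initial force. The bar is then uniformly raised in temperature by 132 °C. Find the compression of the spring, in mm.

δ ≈ 5.31 mm

Free thermal expansion: δ_free = αΔT L = 25.6×10⁻⁶ × 132 × 1775 = 5.998 mm.
With a force P in the spring, the elastic change of the bar is PL/(AE) and that of the spring is P/k; compatibility requires their sum to equal δ_free.
P [ L/(AE) + 1/k ] = δ_free → P [ 1775/(2725×44×10³) + 1/(8700) ] = 5.998.
P = 5.998 / 0.0001297 = 46230 N.
Spring compression = P/k = 46230/(8700) = 5.314 mm.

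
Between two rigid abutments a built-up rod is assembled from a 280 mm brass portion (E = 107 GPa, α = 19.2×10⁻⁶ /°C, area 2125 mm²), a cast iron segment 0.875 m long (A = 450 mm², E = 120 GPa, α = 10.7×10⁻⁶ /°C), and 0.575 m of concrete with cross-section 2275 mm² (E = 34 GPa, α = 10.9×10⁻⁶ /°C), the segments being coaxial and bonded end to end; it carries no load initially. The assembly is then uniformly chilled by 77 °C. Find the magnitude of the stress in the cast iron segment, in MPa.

With the walls removed the bar would change length by δ_free = Σ αᵢΔT Lᵢ = 19.2×10⁻⁶×77×280 + 10.7×10⁻⁶×77×875 + 10.9×10⁻⁶×77×575 = 1.617 mm.
The walls prevent any net length change, so an axial force P (same in every segment) develops. Compatibility: P · Σ Lᵢ/(AᵢEᵢ) = δ_free.
Σ Lᵢ/(AᵢEᵢ) = 280/(2125×107×10³) + 875/(450×120×10³) + 575/(2275×34×10³) = 2.487×10⁻⁵ mm/N.
Hence P = δ_free / Σ(L/AE) = 1.617/2.487×10⁻⁵ = 65.04 kN (tensile).
σ_{cast iron} = P / A = 65040 / 450 = 144.5 MPa.

σ ≈ 145 MPa (tensile)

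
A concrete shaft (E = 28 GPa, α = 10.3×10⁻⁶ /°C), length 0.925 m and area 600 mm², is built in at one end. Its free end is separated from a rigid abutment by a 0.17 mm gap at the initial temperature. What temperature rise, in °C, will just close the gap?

Contact occurs when the free expansion equals the gap: αΔT L = 0.17 mm.
ΔT = 0.17 / (10.3×10⁻⁶ × 925) = 17.84 °C.

ΔT ≈ 17.8 °C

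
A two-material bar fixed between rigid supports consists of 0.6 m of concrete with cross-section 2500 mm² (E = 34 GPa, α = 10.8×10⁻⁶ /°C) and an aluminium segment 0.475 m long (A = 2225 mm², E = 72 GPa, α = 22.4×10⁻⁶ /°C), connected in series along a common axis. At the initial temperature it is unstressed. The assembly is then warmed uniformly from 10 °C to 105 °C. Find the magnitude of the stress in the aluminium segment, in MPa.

σ ≈ 72.9 MPa (compressive)

With the walls removed the bar would change length by δ_free = Σ αᵢΔT Lᵢ = 10.8×10⁻⁶×95×600 + 22.4×10⁻⁶×95×475 = 1.626 mm.
The rigid supports impose zero overall length change; the single axial force P common to all segments must satisfy P Σ Lᵢ/(AᵢEᵢ) = δ_free.
Σ Lᵢ/(AᵢEᵢ) = 600/(2500×34×10³) + 475/(2225×72×10³) = 1.002×10⁻⁵ mm/N.
Hence P = δ_free / Σ(L/AE) = 1.626/1.002×10⁻⁵ = 162.3 kN (compressive).
σ_{aluminium} = P / A = 162300 / 2225 = 72.92 MPa.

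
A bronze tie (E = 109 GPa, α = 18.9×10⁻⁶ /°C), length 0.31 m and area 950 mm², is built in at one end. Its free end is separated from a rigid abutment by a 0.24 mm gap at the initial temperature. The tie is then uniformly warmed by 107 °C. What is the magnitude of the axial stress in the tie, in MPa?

σ ≈ 136 MPa (compressive)

Unrestrained expansion: δ_free = αΔT L = 18.9×10⁻⁶ × 107 × 310 = 0.6269 mm.
The gap closes (δ_free > 0.24 mm) and the wall then resists a further 0.6269 − 0.24 = 0.3869 mm of expansion.
So σ = E(δ_free − g)/L = 109×10³ × 0.3869/310 = 136 MPa.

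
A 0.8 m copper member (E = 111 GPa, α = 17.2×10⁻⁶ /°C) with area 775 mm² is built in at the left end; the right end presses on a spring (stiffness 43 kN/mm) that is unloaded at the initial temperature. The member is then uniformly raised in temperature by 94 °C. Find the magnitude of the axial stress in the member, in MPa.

σ ≈ 51.3 MPa (compressive)

If the spring were absent the member would lengthen by αΔT L = 17.2×10⁻⁶ × 94 × 800 = 1.293 mm.
With a force P in the spring, the elastic change of the member is PL/(AE) and that of the spring is P/k; compatibility requires their sum to equal δ_free.
P [ L/(AE) + 1/k ] = δ_free → P [ 800/(775×111×10³) + 1/(43×10³) ] = 1.293.
P = 1.293 / 3.256×10⁻⁵ = 39730 N.
σ = P/A = 39730/775 = 51.27 MPa.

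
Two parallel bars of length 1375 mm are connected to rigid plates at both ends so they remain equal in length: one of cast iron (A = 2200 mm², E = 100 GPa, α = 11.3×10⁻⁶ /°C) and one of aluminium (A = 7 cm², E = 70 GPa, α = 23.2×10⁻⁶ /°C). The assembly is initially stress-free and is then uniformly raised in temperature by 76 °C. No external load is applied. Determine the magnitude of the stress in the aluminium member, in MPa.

σ ≈ 51.8 MPa (compressive)

Both members must finish at the same length. With the larger α, the aluminium tends to over-expand; the plates restrain it, putting the aluminium in compression and the cast iron in tension. With no external load the two internal forces are equal and opposite, magnitude P.
Setting the final lengths equal and cancelling L: (α₁ − α₂)ΔT = P/(A₁E₁) + P/(A₂E₂).
|α₁ − α₂|·ΔT = 11.9×10⁻⁶ × 76 = 0.0009044.
1/(A₁E₁) + 1/(A₂E₂) = 1/(2200×100×10³) + 1/(700×70×10³) = 2.495×10⁻⁸ N⁻¹.
P = 0.0009044 / 2.495×10⁻⁸ = 36240 N = 36.24 kN.
σ_{aluminium} = P/A₂ = 36240/700 = 51.78 MPa, compressive.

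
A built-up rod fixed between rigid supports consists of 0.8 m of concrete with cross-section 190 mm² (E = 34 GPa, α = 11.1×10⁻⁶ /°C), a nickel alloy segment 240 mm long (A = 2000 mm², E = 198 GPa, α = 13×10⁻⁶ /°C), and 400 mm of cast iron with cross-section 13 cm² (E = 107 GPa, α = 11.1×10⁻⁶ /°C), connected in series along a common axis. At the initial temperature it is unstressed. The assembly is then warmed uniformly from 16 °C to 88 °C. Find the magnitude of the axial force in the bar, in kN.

P ≈ 9.3 kN (compressive)

Free thermal expansion of the whole bar: Σ αᵢΔT Lᵢ = 11.1×10⁻⁶×72×800 + 13×10⁻⁶×72×240 + 11.1×10⁻⁶×72×400 = 1.184 mm.
The walls prevent any net length change, so an axial force P (same in every segment) develops. Compatibility: P · Σ Lᵢ/(AᵢEᵢ) = δ_free.
Σ Lᵢ/(AᵢEᵢ) = 800/(190×34×10³) + 240/(2000×198×10³) + 400/(1300×107×10³) = 0.0001273 mm/N.
P = 1.184 / 0.0001273 = 9297 N = 9.297 kN, compressive.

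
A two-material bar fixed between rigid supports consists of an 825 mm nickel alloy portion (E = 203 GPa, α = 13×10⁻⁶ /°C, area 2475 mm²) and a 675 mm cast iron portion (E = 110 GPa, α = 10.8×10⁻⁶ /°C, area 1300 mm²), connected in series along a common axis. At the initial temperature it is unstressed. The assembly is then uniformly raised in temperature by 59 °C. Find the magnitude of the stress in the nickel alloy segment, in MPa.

If the supports were absent, the total length change would be Σ αᵢΔT Lᵢ = 13×10⁻⁶×59×825 + 10.8×10⁻⁶×59×675 = 1.063 mm.
The walls prevent any net length change, so an axial force P (same in every segment) develops. Compatibility: P · Σ Lᵢ/(AᵢEᵢ) = δ_free.
The series flexibility is Σ Lᵢ/(AᵢEᵢ) = 825/(2475×203×10³) + 675/(1300×110×10³) = 6.362×10⁻⁶ mm/N.
Hence P = δ_free / Σ(L/AE) = 1.063/6.362×10⁻⁶ = 167.1 kN (compressive).
σ_{nickel alloy} = P / A = 167100 / 2475 = 67.5 MPa.

σ ≈ 67.5 MPa (compressive)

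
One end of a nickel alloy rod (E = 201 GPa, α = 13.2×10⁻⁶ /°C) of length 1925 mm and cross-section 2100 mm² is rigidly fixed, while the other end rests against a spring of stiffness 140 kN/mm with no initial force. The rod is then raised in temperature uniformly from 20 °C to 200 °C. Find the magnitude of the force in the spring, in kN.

P ≈ 391 kN

Free thermal expansion: δ_free = αΔT L = 13.2×10⁻⁶ × 180 × 1925 = 4.574 mm.
Let P be the compressive force at the spring. The rod shortens elastically by PL/(AE) and the spring compresses by P/k; together these equal δ_free.
So P = δ_free / [L/(AE) + 1/k] = 4.574 / [ 1925/(2100×201×10³) + 1/(140×10³) ].
P = 4.574 / 1.17×10⁻⁵ = 390800 N.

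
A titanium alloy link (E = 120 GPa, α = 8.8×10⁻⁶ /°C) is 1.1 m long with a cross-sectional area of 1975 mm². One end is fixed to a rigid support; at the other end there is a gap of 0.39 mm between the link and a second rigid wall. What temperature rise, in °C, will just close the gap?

ΔT ≈ 40.3 °C

Contact occurs when the free expansion equals the gap: αΔT L = 0.39 mm.
ΔT = 0.39 / (8.8×10⁻⁶ × 1100) = 40.29 °C.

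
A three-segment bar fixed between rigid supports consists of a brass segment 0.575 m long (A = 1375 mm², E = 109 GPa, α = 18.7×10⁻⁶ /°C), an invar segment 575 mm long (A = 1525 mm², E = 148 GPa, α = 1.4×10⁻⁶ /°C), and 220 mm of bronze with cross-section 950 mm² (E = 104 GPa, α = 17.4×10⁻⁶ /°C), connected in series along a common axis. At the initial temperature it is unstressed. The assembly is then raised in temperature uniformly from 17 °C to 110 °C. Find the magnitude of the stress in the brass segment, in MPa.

σ ≈ 121 MPa (compressive)

With the walls removed the bar would change length by δ_free = Σ αᵢΔT Lᵢ = 18.7×10⁻⁶×93×575 + 1.4×10⁻⁶×93×575 + 17.4×10⁻⁶×93×220 = 1.431 mm.
Since the ends are fixed, an axial force P builds up, equal in every segment, with P · Σ Lᵢ/(AᵢEᵢ) = δ_free.
The series flexibility is Σ Lᵢ/(AᵢEᵢ) = 575/(1375×109×10³) + 575/(1525×148×10³) + 220/(950×104×10³) = 8.611×10⁻⁶ mm/N.
Hence P = δ_free / Σ(L/AE) = 1.431/8.611×10⁻⁶ = 166.2 kN (compressive).
σ_{brass} = P / A = 166200 / 1375 = 120.8 MPa.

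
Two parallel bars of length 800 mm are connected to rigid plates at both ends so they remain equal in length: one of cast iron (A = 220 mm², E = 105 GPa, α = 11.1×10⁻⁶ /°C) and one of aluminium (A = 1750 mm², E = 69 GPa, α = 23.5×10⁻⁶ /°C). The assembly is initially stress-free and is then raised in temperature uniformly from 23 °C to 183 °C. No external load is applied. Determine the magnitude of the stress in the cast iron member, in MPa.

Both members must finish at the same length. With the larger α, the aluminium tends to over-expand; the plates restrain it, putting the aluminium in compression and the cast iron in tension. With no external load the two internal forces are equal and opposite, magnitude P.
Compatibility of the two members (thermal + elastic change equal): (α₁ − α₂)ΔT = P·[1/(A₁E₁) + 1/(A₂E₂)].
|α₁ − α₂|·ΔT = 12.4×10⁻⁶ × 160 = 0.001984.
1/(A₁E₁) + 1/(A₂E₂) = 1/(220×105×10³) + 1/(1750×69×10³) = 5.157×10⁻⁸ N⁻¹.
P = 0.001984 / 5.157×10⁻⁸ = 38470 N = 38.47 kN.
σ_{cast iron} = P/A₁ = 38470/220 = 174.9 MPa, tensile.

σ ≈ 175 MPa (tensile)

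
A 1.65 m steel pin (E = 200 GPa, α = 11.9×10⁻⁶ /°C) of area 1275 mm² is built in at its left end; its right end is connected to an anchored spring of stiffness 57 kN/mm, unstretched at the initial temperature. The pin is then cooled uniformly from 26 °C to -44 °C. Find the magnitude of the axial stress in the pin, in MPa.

If the spring were absent the pin would shorten by αΔT L = 11.9×10⁻⁶ × 70 × 1650 = 1.374 mm.
Let P be the tensile force in the spring. The pin extends elastically by PL/(AE) and the spring stretches by P/k; together these equal δ_free.
P [ L/(AE) + 1/k ] = δ_free → P [ 1650/(1275×200×10³) + 1/(57×10³) ] = 1.374.
P = 1.374 / 2.401×10⁻⁵ = 57230 N.
σ = P/A = 57230/1275 = 44.89 MPa.

σ ≈ 44.9 MPa (tensile)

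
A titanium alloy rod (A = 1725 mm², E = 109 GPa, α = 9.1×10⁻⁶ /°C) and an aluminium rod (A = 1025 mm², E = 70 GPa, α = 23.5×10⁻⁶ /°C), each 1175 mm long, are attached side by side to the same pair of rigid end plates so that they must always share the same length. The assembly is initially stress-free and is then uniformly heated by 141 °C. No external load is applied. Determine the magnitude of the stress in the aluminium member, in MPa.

Both members must finish at the same length. With the larger α, the aluminium tends to over-expand; the plates restrain it, putting the aluminium in compression and the titanium alloy in tension. With no external load the two internal forces are equal and opposite, magnitude P.
Setting the final lengths equal and cancelling L: (α₁ − α₂)ΔT = P/(A₁E₁) + P/(A₂E₂).
|α₁ − α₂|·ΔT = 14.4×10⁻⁶ × 141 = 0.00203.
1/(A₁E₁) + 1/(A₂E₂) = 1/(1725×109×10³) + 1/(1025×70×10³) = 1.926×10⁻⁸ N⁻¹.
So P = 0.00203 / 1.926×10⁻⁸ = 105.4 kN.
σ_{aluminium} = P/A₂ = 105400/1025 = 102.9 MPa, compressive.

σ ≈ 103 MPa (compressive)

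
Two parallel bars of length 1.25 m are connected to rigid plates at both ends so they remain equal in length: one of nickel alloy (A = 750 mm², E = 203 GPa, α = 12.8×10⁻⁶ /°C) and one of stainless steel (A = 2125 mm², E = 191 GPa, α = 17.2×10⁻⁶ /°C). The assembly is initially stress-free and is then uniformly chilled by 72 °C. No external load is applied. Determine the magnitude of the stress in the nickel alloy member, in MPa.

σ ≈ 46.8 MPa (compressive)

Equilibrium of a rigid end plate with no external load gives equal and opposite internal forces ±P in the two members. Since α_{stainless steel} > α_{nickel alloy}, cooling drives the stainless steel into tension and the nickel alloy into compression.
Setting the final lengths equal and cancelling L: (α₁ − α₂)ΔT = P/(A₁E₁) + P/(A₂E₂).
|α₁ − α₂|·ΔT = 4.4×10⁻⁶ × 72 = 0.0003168.
1/(A₁E₁) + 1/(A₂E₂) = 1/(750×203×10³) + 1/(2125×191×10³) = 9.032×10⁻⁹ N⁻¹.
P = 0.0003168 / 9.032×10⁻⁹ = 35080 N = 35.08 kN.
σ_{nickel alloy} = P/A₁ = 35080/750 = 46.77 MPa, compressive.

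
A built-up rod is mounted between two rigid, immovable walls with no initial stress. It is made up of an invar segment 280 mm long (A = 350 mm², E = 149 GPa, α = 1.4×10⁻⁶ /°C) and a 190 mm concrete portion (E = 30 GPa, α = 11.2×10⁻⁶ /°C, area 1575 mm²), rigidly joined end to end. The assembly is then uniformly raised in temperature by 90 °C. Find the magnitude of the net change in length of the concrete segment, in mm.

|ΔL| ≈ 0.0944 mm

With the walls removed the bar would change length by δ_free = Σ αᵢΔT Lᵢ = 1.4×10⁻⁶×90×280 + 11.2×10⁻⁶×90×190 = 0.2268 mm.
Since the ends are fixed, an axial force P builds up, equal in every segment, with P · Σ Lᵢ/(AᵢEᵢ) = δ_free.
The series flexibility is Σ Lᵢ/(AᵢEᵢ) = 280/(350×149×10³) + 190/(1575×30×10³) = 9.39×10⁻⁶ mm/N.
Hence P = δ_free / Σ(L/AE) = 0.2268/9.39×10⁻⁶ = 24.15 kN (compressive).
For the concrete segment, free thermal change = 11.2×10⁻⁶×90×190 = 0.1915 mm and elastic change from P = 24150×190/(1575×30×10³) = 0.09712 mm; these oppose, so the net change is 0.0944 mm (segment lengthens).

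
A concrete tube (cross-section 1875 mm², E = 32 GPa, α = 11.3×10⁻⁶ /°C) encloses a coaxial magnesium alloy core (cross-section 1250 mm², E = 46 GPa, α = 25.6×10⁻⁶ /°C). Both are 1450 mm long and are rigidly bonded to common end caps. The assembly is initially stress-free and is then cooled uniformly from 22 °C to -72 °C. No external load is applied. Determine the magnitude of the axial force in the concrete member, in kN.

The magnesium alloy has the larger α, so on cooling it would change length more than the concrete if both were free. The rigid plates force a common final length, so the magnesium alloy is put into tension and the concrete into compression, with equal and opposite forces P (no external load).
Equating the net (thermal + elastic) strains gives |α₁ − α₂|·ΔT = P·[1/(A₁E₁) + 1/(A₂E₂)].
|α₁ − α₂|·ΔT = 14.3×10⁻⁶ × 94 = 0.001344.
1/(A₁E₁) + 1/(A₂E₂) = 1/(1875×32×10³) + 1/(1250×46×10³) = 3.406×10⁻⁸ N⁻¹.
P = 0.001344 / 3.406×10⁻⁸ = 39470 N = 39.47 kN.

P ≈ 39.5 kN (compressive in the concrete)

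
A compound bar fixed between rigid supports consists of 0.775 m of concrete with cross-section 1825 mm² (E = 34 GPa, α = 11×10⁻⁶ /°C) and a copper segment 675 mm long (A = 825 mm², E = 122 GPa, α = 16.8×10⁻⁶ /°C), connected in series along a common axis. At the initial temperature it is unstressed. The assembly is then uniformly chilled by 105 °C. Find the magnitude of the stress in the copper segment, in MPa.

If the supports were absent, the total length change would be Σ αᵢΔT Lᵢ = 11×10⁻⁶×105×775 + 16.8×10⁻⁶×105×675 = 2.086 mm.
The rigid supports impose zero overall length change; the single axial force P common to all segments must satisfy P Σ Lᵢ/(AᵢEᵢ) = δ_free.
Σ Lᵢ/(AᵢEᵢ) = 775/(1825×34×10³) + 675/(825×122×10³) = 1.92×10⁻⁵ mm/N.
P = 2.086 / 1.92×10⁻⁵ = 108700 N = 108.7 kN, tensile.
σ_{copper} = P / A = 108700 / 825 = 131.7 MPa.

σ ≈ 132 MPa (tensile)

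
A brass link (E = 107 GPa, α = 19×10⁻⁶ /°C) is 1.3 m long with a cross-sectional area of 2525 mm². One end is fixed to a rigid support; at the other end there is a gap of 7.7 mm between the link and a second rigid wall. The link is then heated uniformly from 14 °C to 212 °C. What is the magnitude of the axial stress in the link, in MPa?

If the wall were absent the link would grow by αΔT L = 19×10⁻⁶ × 198 × 1300 = 4.891 mm.
Since δ_free = 4.89 mm is less than the 7.7 mm gap, the link never touches the wall. No axial force develops.

σ ≈ 0 MPa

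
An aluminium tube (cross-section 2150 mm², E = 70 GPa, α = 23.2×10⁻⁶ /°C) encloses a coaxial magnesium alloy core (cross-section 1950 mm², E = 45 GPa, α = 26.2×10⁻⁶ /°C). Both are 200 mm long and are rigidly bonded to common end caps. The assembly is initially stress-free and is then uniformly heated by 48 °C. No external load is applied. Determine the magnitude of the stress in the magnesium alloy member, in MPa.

σ ≈ 4.09 MPa (compressive)

Both members must finish at the same length. With the larger α, the magnesium alloy tends to over-expand; the plates restrain it, putting the magnesium alloy in compression and the aluminium in tension. With no external load the two internal forces are equal and opposite, magnitude P.
Setting the final lengths equal and cancelling L: (α₁ − α₂)ΔT = P/(A₁E₁) + P/(A₂E₂).
|α₁ − α₂|·ΔT = 3×10⁻⁶ × 48 = 0.000144.
1/(A₁E₁) + 1/(A₂E₂) = 1/(2150×70×10³) + 1/(1950×45×10³) = 1.804×10⁻⁸ N⁻¹.
So P = 0.000144 / 1.804×10⁻⁸ = 7.982 kN.
σ_{magnesium alloy} = P/A₂ = 7982/1950 = 4.093 MPa, compressive.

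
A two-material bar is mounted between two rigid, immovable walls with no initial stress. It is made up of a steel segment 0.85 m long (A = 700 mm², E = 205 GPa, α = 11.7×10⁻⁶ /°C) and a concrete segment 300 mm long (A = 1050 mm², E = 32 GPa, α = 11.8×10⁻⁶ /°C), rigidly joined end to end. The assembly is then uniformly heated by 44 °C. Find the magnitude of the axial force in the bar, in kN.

P ≈ 40 kN (compressive)

If the supports were absent, the total length change would be Σ αᵢΔT Lᵢ = 11.7×10⁻⁶×44×850 + 11.8×10⁻⁶×44×300 = 0.5933 mm.
The rigid supports impose zero overall length change; the single axial force P common to all segments must satisfy P Σ Lᵢ/(AᵢEᵢ) = δ_free.
The series flexibility is Σ Lᵢ/(AᵢEᵢ) = 850/(700×205×10³) + 300/(1050×32×10³) = 1.485×10⁻⁵ mm/N.
So P = 0.5933 / 1.485×10⁻⁵ = 39.95 kN, compressive.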